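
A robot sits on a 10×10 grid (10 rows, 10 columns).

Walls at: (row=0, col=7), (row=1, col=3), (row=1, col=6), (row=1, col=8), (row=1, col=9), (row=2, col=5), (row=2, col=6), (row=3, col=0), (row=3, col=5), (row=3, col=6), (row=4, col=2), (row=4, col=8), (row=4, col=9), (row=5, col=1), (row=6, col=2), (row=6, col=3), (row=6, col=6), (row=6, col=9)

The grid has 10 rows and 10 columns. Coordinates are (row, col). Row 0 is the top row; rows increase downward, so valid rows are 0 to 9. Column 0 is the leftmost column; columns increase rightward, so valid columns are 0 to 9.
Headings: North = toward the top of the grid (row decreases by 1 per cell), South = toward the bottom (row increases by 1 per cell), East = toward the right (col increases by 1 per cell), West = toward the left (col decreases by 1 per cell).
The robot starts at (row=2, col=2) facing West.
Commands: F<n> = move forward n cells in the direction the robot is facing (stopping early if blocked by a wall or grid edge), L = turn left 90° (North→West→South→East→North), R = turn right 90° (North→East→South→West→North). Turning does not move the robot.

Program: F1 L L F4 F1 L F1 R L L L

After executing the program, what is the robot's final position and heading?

Answer: Final position: (row=1, col=4), facing South

Derivation:
Start: (row=2, col=2), facing West
  F1: move forward 1, now at (row=2, col=1)
  L: turn left, now facing South
  L: turn left, now facing East
  F4: move forward 3/4 (blocked), now at (row=2, col=4)
  F1: move forward 0/1 (blocked), now at (row=2, col=4)
  L: turn left, now facing North
  F1: move forward 1, now at (row=1, col=4)
  R: turn right, now facing East
  L: turn left, now facing North
  L: turn left, now facing West
  L: turn left, now facing South
Final: (row=1, col=4), facing South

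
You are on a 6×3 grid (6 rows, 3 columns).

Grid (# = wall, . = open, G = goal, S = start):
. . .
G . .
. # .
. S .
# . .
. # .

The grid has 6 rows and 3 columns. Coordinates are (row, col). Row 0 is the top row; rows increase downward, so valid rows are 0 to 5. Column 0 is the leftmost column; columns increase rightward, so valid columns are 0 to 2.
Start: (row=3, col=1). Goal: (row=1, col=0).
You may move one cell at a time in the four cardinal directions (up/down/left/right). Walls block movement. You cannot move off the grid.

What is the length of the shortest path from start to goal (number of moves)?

BFS from (row=3, col=1) until reaching (row=1, col=0):
  Distance 0: (row=3, col=1)
  Distance 1: (row=3, col=0), (row=3, col=2), (row=4, col=1)
  Distance 2: (row=2, col=0), (row=2, col=2), (row=4, col=2)
  Distance 3: (row=1, col=0), (row=1, col=2), (row=5, col=2)  <- goal reached here
One shortest path (3 moves): (row=3, col=1) -> (row=3, col=0) -> (row=2, col=0) -> (row=1, col=0)

Answer: Shortest path length: 3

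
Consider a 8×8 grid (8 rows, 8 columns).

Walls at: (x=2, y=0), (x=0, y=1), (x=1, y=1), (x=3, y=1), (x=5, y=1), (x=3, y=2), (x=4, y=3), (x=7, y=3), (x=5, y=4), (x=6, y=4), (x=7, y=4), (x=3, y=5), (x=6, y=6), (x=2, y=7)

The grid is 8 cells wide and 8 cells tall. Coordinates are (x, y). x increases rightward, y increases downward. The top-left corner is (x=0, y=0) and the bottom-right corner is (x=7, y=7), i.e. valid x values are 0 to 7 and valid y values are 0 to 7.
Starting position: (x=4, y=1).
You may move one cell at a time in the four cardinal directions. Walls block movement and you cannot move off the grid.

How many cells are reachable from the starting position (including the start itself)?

BFS flood-fill from (x=4, y=1):
  Distance 0: (x=4, y=1)
  Distance 1: (x=4, y=0), (x=4, y=2)
  Distance 2: (x=3, y=0), (x=5, y=0), (x=5, y=2)
  Distance 3: (x=6, y=0), (x=6, y=2), (x=5, y=3)
  Distance 4: (x=7, y=0), (x=6, y=1), (x=7, y=2), (x=6, y=3)
  Distance 5: (x=7, y=1)
Total reachable: 14 (grid has 50 open cells total)

Answer: Reachable cells: 14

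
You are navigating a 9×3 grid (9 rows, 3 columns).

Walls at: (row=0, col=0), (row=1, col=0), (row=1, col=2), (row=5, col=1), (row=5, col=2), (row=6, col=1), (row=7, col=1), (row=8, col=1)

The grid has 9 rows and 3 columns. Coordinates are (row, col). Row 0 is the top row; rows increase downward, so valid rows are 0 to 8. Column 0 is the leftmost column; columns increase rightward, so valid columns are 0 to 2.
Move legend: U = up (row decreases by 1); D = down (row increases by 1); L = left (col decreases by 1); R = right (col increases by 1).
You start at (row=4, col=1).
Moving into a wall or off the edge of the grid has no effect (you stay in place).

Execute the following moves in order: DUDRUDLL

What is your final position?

Start: (row=4, col=1)
  D (down): blocked, stay at (row=4, col=1)
  U (up): (row=4, col=1) -> (row=3, col=1)
  D (down): (row=3, col=1) -> (row=4, col=1)
  R (right): (row=4, col=1) -> (row=4, col=2)
  U (up): (row=4, col=2) -> (row=3, col=2)
  D (down): (row=3, col=2) -> (row=4, col=2)
  L (left): (row=4, col=2) -> (row=4, col=1)
  L (left): (row=4, col=1) -> (row=4, col=0)
Final: (row=4, col=0)

Answer: Final position: (row=4, col=0)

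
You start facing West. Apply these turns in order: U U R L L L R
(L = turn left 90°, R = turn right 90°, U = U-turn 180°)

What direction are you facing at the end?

Answer: Final heading: South

Derivation:
Start: West
  U (U-turn (180°)) -> East
  U (U-turn (180°)) -> West
  R (right (90° clockwise)) -> North
  L (left (90° counter-clockwise)) -> West
  L (left (90° counter-clockwise)) -> South
  L (left (90° counter-clockwise)) -> East
  R (right (90° clockwise)) -> South
Final: South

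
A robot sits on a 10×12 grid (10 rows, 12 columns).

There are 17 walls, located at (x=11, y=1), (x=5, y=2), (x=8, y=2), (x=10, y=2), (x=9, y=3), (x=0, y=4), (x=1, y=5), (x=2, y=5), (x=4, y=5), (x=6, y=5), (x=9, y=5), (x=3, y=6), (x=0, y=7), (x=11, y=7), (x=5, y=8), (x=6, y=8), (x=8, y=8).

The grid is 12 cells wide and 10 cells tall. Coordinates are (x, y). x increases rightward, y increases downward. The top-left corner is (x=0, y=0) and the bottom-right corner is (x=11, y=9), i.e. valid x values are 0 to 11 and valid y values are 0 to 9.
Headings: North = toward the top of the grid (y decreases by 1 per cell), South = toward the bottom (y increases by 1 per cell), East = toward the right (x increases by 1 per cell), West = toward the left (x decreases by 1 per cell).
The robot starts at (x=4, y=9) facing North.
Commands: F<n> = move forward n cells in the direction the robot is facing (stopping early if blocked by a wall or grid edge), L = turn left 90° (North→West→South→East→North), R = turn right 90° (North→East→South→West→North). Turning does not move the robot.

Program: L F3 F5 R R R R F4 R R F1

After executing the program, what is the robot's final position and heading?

Start: (x=4, y=9), facing North
  L: turn left, now facing West
  F3: move forward 3, now at (x=1, y=9)
  F5: move forward 1/5 (blocked), now at (x=0, y=9)
  R: turn right, now facing North
  R: turn right, now facing East
  R: turn right, now facing South
  R: turn right, now facing West
  F4: move forward 0/4 (blocked), now at (x=0, y=9)
  R: turn right, now facing North
  R: turn right, now facing East
  F1: move forward 1, now at (x=1, y=9)
Final: (x=1, y=9), facing East

Answer: Final position: (x=1, y=9), facing East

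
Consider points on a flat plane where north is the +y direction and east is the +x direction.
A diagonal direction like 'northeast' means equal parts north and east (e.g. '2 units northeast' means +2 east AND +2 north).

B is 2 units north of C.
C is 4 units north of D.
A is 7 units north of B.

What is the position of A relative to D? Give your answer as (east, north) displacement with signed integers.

Answer: A is at (east=0, north=13) relative to D.

Derivation:
Place D at the origin (east=0, north=0).
  C is 4 units north of D: delta (east=+0, north=+4); C at (east=0, north=4).
  B is 2 units north of C: delta (east=+0, north=+2); B at (east=0, north=6).
  A is 7 units north of B: delta (east=+0, north=+7); A at (east=0, north=13).
Therefore A relative to D: (east=0, north=13).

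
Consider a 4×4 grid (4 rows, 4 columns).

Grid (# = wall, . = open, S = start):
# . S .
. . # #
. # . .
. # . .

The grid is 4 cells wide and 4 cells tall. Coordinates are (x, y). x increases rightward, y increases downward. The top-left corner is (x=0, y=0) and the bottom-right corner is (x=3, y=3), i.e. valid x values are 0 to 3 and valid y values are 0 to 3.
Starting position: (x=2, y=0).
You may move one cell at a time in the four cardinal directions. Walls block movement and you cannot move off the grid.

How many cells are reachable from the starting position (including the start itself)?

Answer: Reachable cells: 7

Derivation:
BFS flood-fill from (x=2, y=0):
  Distance 0: (x=2, y=0)
  Distance 1: (x=1, y=0), (x=3, y=0)
  Distance 2: (x=1, y=1)
  Distance 3: (x=0, y=1)
  Distance 4: (x=0, y=2)
  Distance 5: (x=0, y=3)
Total reachable: 7 (grid has 11 open cells total)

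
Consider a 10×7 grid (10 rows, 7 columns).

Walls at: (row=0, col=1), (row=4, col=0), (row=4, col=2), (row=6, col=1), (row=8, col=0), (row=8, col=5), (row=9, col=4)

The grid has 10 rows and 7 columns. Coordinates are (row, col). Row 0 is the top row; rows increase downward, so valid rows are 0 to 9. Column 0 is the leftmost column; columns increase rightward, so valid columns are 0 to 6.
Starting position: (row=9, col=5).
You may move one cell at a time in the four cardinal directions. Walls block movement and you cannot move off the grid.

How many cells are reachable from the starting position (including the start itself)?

Answer: Reachable cells: 63

Derivation:
BFS flood-fill from (row=9, col=5):
  Distance 0: (row=9, col=5)
  Distance 1: (row=9, col=6)
  Distance 2: (row=8, col=6)
  Distance 3: (row=7, col=6)
  Distance 4: (row=6, col=6), (row=7, col=5)
  Distance 5: (row=5, col=6), (row=6, col=5), (row=7, col=4)
  Distance 6: (row=4, col=6), (row=5, col=5), (row=6, col=4), (row=7, col=3), (row=8, col=4)
  Distance 7: (row=3, col=6), (row=4, col=5), (row=5, col=4), (row=6, col=3), (row=7, col=2), (row=8, col=3)
  Distance 8: (row=2, col=6), (row=3, col=5), (row=4, col=4), (row=5, col=3), (row=6, col=2), (row=7, col=1), (row=8, col=2), (row=9, col=3)
  Distance 9: (row=1, col=6), (row=2, col=5), (row=3, col=4), (row=4, col=3), (row=5, col=2), (row=7, col=0), (row=8, col=1), (row=9, col=2)
  Distance 10: (row=0, col=6), (row=1, col=5), (row=2, col=4), (row=3, col=3), (row=5, col=1), (row=6, col=0), (row=9, col=1)
  Distance 11: (row=0, col=5), (row=1, col=4), (row=2, col=3), (row=3, col=2), (row=4, col=1), (row=5, col=0), (row=9, col=0)
  Distance 12: (row=0, col=4), (row=1, col=3), (row=2, col=2), (row=3, col=1)
  Distance 13: (row=0, col=3), (row=1, col=2), (row=2, col=1), (row=3, col=0)
  Distance 14: (row=0, col=2), (row=1, col=1), (row=2, col=0)
  Distance 15: (row=1, col=0)
  Distance 16: (row=0, col=0)
Total reachable: 63 (grid has 63 open cells total)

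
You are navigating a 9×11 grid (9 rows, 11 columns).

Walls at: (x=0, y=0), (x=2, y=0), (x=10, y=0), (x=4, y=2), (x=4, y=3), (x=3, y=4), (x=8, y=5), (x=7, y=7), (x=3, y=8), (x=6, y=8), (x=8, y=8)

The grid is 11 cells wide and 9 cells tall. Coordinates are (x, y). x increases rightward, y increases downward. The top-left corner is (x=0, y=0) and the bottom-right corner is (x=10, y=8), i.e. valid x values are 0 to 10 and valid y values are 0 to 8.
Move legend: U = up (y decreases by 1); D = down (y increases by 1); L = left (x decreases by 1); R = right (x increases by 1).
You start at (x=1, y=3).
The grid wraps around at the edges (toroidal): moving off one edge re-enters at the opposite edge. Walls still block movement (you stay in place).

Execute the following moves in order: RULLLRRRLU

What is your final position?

Start: (x=1, y=3)
  R (right): (x=1, y=3) -> (x=2, y=3)
  U (up): (x=2, y=3) -> (x=2, y=2)
  L (left): (x=2, y=2) -> (x=1, y=2)
  L (left): (x=1, y=2) -> (x=0, y=2)
  L (left): (x=0, y=2) -> (x=10, y=2)
  R (right): (x=10, y=2) -> (x=0, y=2)
  R (right): (x=0, y=2) -> (x=1, y=2)
  R (right): (x=1, y=2) -> (x=2, y=2)
  L (left): (x=2, y=2) -> (x=1, y=2)
  U (up): (x=1, y=2) -> (x=1, y=1)
Final: (x=1, y=1)

Answer: Final position: (x=1, y=1)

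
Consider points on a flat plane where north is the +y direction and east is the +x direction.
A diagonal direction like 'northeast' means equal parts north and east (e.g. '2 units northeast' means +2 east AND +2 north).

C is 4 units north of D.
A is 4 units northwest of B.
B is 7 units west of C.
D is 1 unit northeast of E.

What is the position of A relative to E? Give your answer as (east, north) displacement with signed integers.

Answer: A is at (east=-10, north=9) relative to E.

Derivation:
Place E at the origin (east=0, north=0).
  D is 1 unit northeast of E: delta (east=+1, north=+1); D at (east=1, north=1).
  C is 4 units north of D: delta (east=+0, north=+4); C at (east=1, north=5).
  B is 7 units west of C: delta (east=-7, north=+0); B at (east=-6, north=5).
  A is 4 units northwest of B: delta (east=-4, north=+4); A at (east=-10, north=9).
Therefore A relative to E: (east=-10, north=9).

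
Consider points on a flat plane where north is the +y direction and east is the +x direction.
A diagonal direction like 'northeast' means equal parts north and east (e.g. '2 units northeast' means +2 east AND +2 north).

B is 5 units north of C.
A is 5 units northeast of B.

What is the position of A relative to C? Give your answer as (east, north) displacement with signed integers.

Place C at the origin (east=0, north=0).
  B is 5 units north of C: delta (east=+0, north=+5); B at (east=0, north=5).
  A is 5 units northeast of B: delta (east=+5, north=+5); A at (east=5, north=10).
Therefore A relative to C: (east=5, north=10).

Answer: A is at (east=5, north=10) relative to C.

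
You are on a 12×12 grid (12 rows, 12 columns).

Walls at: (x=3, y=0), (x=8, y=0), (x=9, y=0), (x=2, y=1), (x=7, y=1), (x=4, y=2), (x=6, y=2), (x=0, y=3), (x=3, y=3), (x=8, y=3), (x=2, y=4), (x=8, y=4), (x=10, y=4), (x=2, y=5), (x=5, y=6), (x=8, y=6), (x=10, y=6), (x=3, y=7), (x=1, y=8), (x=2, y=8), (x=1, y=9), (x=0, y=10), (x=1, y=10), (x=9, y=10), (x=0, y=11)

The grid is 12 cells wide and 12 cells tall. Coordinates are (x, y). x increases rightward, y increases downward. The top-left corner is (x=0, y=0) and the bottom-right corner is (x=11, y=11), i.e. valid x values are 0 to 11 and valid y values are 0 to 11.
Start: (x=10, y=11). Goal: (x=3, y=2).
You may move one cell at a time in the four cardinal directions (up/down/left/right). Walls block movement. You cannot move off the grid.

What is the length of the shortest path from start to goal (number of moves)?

Answer: Shortest path length: 18

Derivation:
BFS from (x=10, y=11) until reaching (x=3, y=2):
  Distance 0: (x=10, y=11)
  Distance 1: (x=10, y=10), (x=9, y=11), (x=11, y=11)
  Distance 2: (x=10, y=9), (x=11, y=10), (x=8, y=11)
  Distance 3: (x=10, y=8), (x=9, y=9), (x=11, y=9), (x=8, y=10), (x=7, y=11)
  Distance 4: (x=10, y=7), (x=9, y=8), (x=11, y=8), (x=8, y=9), (x=7, y=10), (x=6, y=11)
  Distance 5: (x=9, y=7), (x=11, y=7), (x=8, y=8), (x=7, y=9), (x=6, y=10), (x=5, y=11)
  Distance 6: (x=9, y=6), (x=11, y=6), (x=8, y=7), (x=7, y=8), (x=6, y=9), (x=5, y=10), (x=4, y=11)
  Distance 7: (x=9, y=5), (x=11, y=5), (x=7, y=7), (x=6, y=8), (x=5, y=9), (x=4, y=10), (x=3, y=11)
  Distance 8: (x=9, y=4), (x=11, y=4), (x=8, y=5), (x=10, y=5), (x=7, y=6), (x=6, y=7), (x=5, y=8), (x=4, y=9), (x=3, y=10), (x=2, y=11)
  Distance 9: (x=9, y=3), (x=11, y=3), (x=7, y=5), (x=6, y=6), (x=5, y=7), (x=4, y=8), (x=3, y=9), (x=2, y=10), (x=1, y=11)
  Distance 10: (x=9, y=2), (x=11, y=2), (x=10, y=3), (x=7, y=4), (x=6, y=5), (x=4, y=7), (x=3, y=8), (x=2, y=9)
  Distance 11: (x=9, y=1), (x=11, y=1), (x=8, y=2), (x=10, y=2), (x=7, y=3), (x=6, y=4), (x=5, y=5), (x=4, y=6)
  Distance 12: (x=11, y=0), (x=8, y=1), (x=10, y=1), (x=7, y=2), (x=6, y=3), (x=5, y=4), (x=4, y=5), (x=3, y=6)
  Distance 13: (x=10, y=0), (x=5, y=3), (x=4, y=4), (x=3, y=5), (x=2, y=6)
  Distance 14: (x=5, y=2), (x=4, y=3), (x=3, y=4), (x=1, y=6), (x=2, y=7)
  Distance 15: (x=5, y=1), (x=1, y=5), (x=0, y=6), (x=1, y=7)
  Distance 16: (x=5, y=0), (x=4, y=1), (x=6, y=1), (x=1, y=4), (x=0, y=5), (x=0, y=7)
  Distance 17: (x=4, y=0), (x=6, y=0), (x=3, y=1), (x=1, y=3), (x=0, y=4), (x=0, y=8)
  Distance 18: (x=7, y=0), (x=1, y=2), (x=3, y=2), (x=2, y=3), (x=0, y=9)  <- goal reached here
One shortest path (18 moves): (x=10, y=11) -> (x=9, y=11) -> (x=8, y=11) -> (x=7, y=11) -> (x=6, y=11) -> (x=6, y=10) -> (x=6, y=9) -> (x=6, y=8) -> (x=6, y=7) -> (x=6, y=6) -> (x=6, y=5) -> (x=5, y=5) -> (x=5, y=4) -> (x=5, y=3) -> (x=5, y=2) -> (x=5, y=1) -> (x=4, y=1) -> (x=3, y=1) -> (x=3, y=2)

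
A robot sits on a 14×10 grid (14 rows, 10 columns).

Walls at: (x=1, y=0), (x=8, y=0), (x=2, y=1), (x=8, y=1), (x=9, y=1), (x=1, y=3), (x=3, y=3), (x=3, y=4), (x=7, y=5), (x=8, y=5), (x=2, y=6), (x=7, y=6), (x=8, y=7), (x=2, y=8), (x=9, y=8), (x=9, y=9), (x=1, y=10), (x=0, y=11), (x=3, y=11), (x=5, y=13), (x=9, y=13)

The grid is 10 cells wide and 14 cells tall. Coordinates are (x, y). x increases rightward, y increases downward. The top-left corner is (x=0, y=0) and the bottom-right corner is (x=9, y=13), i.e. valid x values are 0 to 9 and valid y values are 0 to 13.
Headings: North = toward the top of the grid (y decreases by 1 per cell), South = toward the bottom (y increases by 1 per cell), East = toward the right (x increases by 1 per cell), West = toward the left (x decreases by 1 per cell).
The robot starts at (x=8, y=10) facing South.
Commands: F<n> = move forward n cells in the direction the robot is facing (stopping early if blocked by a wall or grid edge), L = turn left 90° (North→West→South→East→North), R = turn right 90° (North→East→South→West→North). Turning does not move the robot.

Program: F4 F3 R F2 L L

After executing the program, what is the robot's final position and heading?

Answer: Final position: (x=6, y=13), facing East

Derivation:
Start: (x=8, y=10), facing South
  F4: move forward 3/4 (blocked), now at (x=8, y=13)
  F3: move forward 0/3 (blocked), now at (x=8, y=13)
  R: turn right, now facing West
  F2: move forward 2, now at (x=6, y=13)
  L: turn left, now facing South
  L: turn left, now facing East
Final: (x=6, y=13), facing East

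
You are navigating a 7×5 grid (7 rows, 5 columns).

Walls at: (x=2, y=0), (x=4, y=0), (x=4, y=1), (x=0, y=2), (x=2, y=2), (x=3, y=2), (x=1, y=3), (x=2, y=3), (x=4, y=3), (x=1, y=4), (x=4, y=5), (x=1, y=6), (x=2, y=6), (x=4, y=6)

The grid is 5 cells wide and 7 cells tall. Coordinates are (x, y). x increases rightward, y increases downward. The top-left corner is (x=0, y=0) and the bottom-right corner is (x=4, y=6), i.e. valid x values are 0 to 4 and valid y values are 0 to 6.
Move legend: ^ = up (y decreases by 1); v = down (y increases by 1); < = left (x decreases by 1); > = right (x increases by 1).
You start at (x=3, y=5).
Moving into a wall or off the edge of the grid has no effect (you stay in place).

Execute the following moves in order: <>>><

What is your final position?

Start: (x=3, y=5)
  < (left): (x=3, y=5) -> (x=2, y=5)
  > (right): (x=2, y=5) -> (x=3, y=5)
  > (right): blocked, stay at (x=3, y=5)
  > (right): blocked, stay at (x=3, y=5)
  < (left): (x=3, y=5) -> (x=2, y=5)
Final: (x=2, y=5)

Answer: Final position: (x=2, y=5)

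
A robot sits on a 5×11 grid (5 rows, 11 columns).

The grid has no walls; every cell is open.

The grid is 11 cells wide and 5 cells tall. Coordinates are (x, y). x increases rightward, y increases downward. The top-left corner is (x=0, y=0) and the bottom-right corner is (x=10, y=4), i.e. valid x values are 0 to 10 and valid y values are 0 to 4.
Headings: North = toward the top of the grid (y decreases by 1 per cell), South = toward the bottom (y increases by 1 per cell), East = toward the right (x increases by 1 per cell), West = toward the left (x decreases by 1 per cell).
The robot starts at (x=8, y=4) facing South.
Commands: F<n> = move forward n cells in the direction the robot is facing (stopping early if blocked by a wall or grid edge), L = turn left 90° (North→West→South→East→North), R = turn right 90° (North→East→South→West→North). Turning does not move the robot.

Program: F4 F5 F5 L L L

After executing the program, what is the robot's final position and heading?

Start: (x=8, y=4), facing South
  F4: move forward 0/4 (blocked), now at (x=8, y=4)
  F5: move forward 0/5 (blocked), now at (x=8, y=4)
  F5: move forward 0/5 (blocked), now at (x=8, y=4)
  L: turn left, now facing East
  L: turn left, now facing North
  L: turn left, now facing West
Final: (x=8, y=4), facing West

Answer: Final position: (x=8, y=4), facing West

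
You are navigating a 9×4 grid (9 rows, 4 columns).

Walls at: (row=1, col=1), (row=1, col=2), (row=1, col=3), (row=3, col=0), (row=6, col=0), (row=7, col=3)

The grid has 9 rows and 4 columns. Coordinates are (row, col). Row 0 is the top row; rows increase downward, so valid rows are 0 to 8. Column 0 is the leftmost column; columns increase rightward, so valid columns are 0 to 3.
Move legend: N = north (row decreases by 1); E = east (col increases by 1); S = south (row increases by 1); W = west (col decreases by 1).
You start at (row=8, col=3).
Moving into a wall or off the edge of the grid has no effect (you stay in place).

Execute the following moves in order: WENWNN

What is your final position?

Answer: Final position: (row=6, col=2)

Derivation:
Start: (row=8, col=3)
  W (west): (row=8, col=3) -> (row=8, col=2)
  E (east): (row=8, col=2) -> (row=8, col=3)
  N (north): blocked, stay at (row=8, col=3)
  W (west): (row=8, col=3) -> (row=8, col=2)
  N (north): (row=8, col=2) -> (row=7, col=2)
  N (north): (row=7, col=2) -> (row=6, col=2)
Final: (row=6, col=2)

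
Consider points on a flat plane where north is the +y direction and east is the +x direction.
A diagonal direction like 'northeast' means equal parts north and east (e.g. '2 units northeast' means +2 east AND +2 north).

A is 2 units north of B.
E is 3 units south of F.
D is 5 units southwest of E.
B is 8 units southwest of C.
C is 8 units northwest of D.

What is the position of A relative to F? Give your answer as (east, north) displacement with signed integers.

Place F at the origin (east=0, north=0).
  E is 3 units south of F: delta (east=+0, north=-3); E at (east=0, north=-3).
  D is 5 units southwest of E: delta (east=-5, north=-5); D at (east=-5, north=-8).
  C is 8 units northwest of D: delta (east=-8, north=+8); C at (east=-13, north=0).
  B is 8 units southwest of C: delta (east=-8, north=-8); B at (east=-21, north=-8).
  A is 2 units north of B: delta (east=+0, north=+2); A at (east=-21, north=-6).
Therefore A relative to F: (east=-21, north=-6).

Answer: A is at (east=-21, north=-6) relative to F.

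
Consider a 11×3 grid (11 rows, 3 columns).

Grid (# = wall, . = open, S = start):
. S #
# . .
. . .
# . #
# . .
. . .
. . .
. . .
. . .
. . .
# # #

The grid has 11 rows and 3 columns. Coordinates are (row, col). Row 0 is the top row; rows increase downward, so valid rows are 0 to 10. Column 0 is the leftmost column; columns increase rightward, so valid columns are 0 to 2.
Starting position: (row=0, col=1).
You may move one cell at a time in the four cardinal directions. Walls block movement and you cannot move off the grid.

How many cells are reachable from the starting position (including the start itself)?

BFS flood-fill from (row=0, col=1):
  Distance 0: (row=0, col=1)
  Distance 1: (row=0, col=0), (row=1, col=1)
  Distance 2: (row=1, col=2), (row=2, col=1)
  Distance 3: (row=2, col=0), (row=2, col=2), (row=3, col=1)
  Distance 4: (row=4, col=1)
  Distance 5: (row=4, col=2), (row=5, col=1)
  Distance 6: (row=5, col=0), (row=5, col=2), (row=6, col=1)
  Distance 7: (row=6, col=0), (row=6, col=2), (row=7, col=1)
  Distance 8: (row=7, col=0), (row=7, col=2), (row=8, col=1)
  Distance 9: (row=8, col=0), (row=8, col=2), (row=9, col=1)
  Distance 10: (row=9, col=0), (row=9, col=2)
Total reachable: 25 (grid has 25 open cells total)

Answer: Reachable cells: 25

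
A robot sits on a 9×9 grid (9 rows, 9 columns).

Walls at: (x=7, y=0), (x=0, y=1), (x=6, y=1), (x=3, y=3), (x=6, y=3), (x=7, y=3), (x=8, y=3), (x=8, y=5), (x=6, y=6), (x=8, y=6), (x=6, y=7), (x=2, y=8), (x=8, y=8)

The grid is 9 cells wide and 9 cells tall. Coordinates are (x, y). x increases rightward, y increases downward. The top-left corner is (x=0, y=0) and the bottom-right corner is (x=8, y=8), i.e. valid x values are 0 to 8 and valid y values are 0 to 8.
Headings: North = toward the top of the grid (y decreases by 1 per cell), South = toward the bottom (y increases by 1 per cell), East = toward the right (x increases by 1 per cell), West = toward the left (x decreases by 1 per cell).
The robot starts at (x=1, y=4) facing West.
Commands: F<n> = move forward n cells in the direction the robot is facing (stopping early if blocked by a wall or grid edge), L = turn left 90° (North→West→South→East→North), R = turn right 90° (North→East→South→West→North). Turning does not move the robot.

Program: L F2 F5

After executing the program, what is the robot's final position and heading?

Start: (x=1, y=4), facing West
  L: turn left, now facing South
  F2: move forward 2, now at (x=1, y=6)
  F5: move forward 2/5 (blocked), now at (x=1, y=8)
Final: (x=1, y=8), facing South

Answer: Final position: (x=1, y=8), facing South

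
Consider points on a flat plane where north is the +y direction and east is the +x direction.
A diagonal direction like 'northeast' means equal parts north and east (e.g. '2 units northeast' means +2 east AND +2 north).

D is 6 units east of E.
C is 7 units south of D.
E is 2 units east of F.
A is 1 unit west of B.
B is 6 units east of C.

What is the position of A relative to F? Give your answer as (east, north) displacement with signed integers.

Answer: A is at (east=13, north=-7) relative to F.

Derivation:
Place F at the origin (east=0, north=0).
  E is 2 units east of F: delta (east=+2, north=+0); E at (east=2, north=0).
  D is 6 units east of E: delta (east=+6, north=+0); D at (east=8, north=0).
  C is 7 units south of D: delta (east=+0, north=-7); C at (east=8, north=-7).
  B is 6 units east of C: delta (east=+6, north=+0); B at (east=14, north=-7).
  A is 1 unit west of B: delta (east=-1, north=+0); A at (east=13, north=-7).
Therefore A relative to F: (east=13, north=-7).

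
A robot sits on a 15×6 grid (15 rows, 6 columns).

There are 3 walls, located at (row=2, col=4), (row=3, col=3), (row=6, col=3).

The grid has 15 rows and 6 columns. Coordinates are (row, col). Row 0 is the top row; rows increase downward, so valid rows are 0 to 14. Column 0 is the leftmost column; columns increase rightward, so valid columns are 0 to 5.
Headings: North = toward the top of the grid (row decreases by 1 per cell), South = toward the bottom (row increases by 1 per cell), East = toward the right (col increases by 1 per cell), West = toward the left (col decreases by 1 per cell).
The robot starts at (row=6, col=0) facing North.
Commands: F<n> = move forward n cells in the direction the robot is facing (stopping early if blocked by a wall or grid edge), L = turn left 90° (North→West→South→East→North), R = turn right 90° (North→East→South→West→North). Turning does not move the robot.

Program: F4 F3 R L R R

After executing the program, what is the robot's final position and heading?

Start: (row=6, col=0), facing North
  F4: move forward 4, now at (row=2, col=0)
  F3: move forward 2/3 (blocked), now at (row=0, col=0)
  R: turn right, now facing East
  L: turn left, now facing North
  R: turn right, now facing East
  R: turn right, now facing South
Final: (row=0, col=0), facing South

Answer: Final position: (row=0, col=0), facing South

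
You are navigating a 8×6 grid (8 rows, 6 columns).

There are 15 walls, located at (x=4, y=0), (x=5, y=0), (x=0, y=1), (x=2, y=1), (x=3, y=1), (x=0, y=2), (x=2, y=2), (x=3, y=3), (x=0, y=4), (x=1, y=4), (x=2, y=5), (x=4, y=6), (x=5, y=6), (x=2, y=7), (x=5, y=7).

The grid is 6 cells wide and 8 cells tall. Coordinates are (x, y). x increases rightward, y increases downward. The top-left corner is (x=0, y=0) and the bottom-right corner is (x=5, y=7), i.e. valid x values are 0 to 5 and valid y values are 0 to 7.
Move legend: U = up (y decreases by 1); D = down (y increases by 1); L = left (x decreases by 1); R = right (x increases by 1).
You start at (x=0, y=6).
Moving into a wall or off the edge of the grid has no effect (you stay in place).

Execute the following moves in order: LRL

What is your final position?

Answer: Final position: (x=0, y=6)

Derivation:
Start: (x=0, y=6)
  L (left): blocked, stay at (x=0, y=6)
  R (right): (x=0, y=6) -> (x=1, y=6)
  L (left): (x=1, y=6) -> (x=0, y=6)
Final: (x=0, y=6)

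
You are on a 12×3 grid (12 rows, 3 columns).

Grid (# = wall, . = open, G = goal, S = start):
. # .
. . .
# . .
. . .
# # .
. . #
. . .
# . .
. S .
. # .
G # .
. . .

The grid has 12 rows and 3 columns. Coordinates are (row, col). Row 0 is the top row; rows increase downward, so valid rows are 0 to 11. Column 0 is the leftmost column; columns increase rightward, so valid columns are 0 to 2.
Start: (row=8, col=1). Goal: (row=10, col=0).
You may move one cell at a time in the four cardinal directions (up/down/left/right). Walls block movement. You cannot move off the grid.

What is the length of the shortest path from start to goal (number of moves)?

BFS from (row=8, col=1) until reaching (row=10, col=0):
  Distance 0: (row=8, col=1)
  Distance 1: (row=7, col=1), (row=8, col=0), (row=8, col=2)
  Distance 2: (row=6, col=1), (row=7, col=2), (row=9, col=0), (row=9, col=2)
  Distance 3: (row=5, col=1), (row=6, col=0), (row=6, col=2), (row=10, col=0), (row=10, col=2)  <- goal reached here
One shortest path (3 moves): (row=8, col=1) -> (row=8, col=0) -> (row=9, col=0) -> (row=10, col=0)

Answer: Shortest path length: 3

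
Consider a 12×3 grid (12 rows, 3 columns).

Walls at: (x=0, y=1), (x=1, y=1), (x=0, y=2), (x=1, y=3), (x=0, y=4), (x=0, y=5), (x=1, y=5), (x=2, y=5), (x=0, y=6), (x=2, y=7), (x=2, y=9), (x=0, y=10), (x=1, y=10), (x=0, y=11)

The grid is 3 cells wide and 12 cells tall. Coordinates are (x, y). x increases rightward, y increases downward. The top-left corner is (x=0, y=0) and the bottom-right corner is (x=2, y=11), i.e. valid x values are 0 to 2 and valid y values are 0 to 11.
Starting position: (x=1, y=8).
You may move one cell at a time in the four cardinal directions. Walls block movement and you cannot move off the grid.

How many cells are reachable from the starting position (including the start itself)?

Answer: Reachable cells: 9

Derivation:
BFS flood-fill from (x=1, y=8):
  Distance 0: (x=1, y=8)
  Distance 1: (x=1, y=7), (x=0, y=8), (x=2, y=8), (x=1, y=9)
  Distance 2: (x=1, y=6), (x=0, y=7), (x=0, y=9)
  Distance 3: (x=2, y=6)
Total reachable: 9 (grid has 22 open cells total)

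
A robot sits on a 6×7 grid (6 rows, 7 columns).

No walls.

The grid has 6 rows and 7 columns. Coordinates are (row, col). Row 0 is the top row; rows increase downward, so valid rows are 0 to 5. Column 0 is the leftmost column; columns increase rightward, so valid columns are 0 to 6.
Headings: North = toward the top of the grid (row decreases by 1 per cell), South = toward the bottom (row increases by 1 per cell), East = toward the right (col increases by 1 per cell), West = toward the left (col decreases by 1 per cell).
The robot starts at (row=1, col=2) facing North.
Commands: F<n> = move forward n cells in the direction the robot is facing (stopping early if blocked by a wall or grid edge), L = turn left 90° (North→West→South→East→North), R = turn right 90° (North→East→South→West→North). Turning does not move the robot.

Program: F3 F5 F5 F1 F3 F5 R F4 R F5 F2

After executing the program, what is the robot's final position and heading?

Answer: Final position: (row=5, col=6), facing South

Derivation:
Start: (row=1, col=2), facing North
  F3: move forward 1/3 (blocked), now at (row=0, col=2)
  F5: move forward 0/5 (blocked), now at (row=0, col=2)
  F5: move forward 0/5 (blocked), now at (row=0, col=2)
  F1: move forward 0/1 (blocked), now at (row=0, col=2)
  F3: move forward 0/3 (blocked), now at (row=0, col=2)
  F5: move forward 0/5 (blocked), now at (row=0, col=2)
  R: turn right, now facing East
  F4: move forward 4, now at (row=0, col=6)
  R: turn right, now facing South
  F5: move forward 5, now at (row=5, col=6)
  F2: move forward 0/2 (blocked), now at (row=5, col=6)
Final: (row=5, col=6), facing South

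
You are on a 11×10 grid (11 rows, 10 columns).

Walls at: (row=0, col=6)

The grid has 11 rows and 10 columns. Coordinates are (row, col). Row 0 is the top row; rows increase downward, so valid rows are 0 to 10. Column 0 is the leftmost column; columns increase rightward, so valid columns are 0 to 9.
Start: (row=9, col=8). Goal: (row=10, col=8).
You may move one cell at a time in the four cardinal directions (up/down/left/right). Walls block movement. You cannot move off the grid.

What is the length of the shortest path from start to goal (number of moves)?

Answer: Shortest path length: 1

Derivation:
BFS from (row=9, col=8) until reaching (row=10, col=8):
  Distance 0: (row=9, col=8)
  Distance 1: (row=8, col=8), (row=9, col=7), (row=9, col=9), (row=10, col=8)  <- goal reached here
One shortest path (1 moves): (row=9, col=8) -> (row=10, col=8)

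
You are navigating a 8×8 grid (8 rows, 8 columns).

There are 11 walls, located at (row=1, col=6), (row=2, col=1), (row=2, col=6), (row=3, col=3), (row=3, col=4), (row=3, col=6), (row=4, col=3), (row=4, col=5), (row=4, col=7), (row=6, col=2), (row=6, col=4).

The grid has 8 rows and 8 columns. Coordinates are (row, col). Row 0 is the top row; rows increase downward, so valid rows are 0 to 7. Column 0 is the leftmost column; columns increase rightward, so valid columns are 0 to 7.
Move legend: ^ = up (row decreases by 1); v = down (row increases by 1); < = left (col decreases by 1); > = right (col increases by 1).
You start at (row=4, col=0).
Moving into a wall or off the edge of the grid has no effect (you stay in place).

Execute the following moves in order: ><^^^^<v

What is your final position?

Start: (row=4, col=0)
  > (right): (row=4, col=0) -> (row=4, col=1)
  < (left): (row=4, col=1) -> (row=4, col=0)
  ^ (up): (row=4, col=0) -> (row=3, col=0)
  ^ (up): (row=3, col=0) -> (row=2, col=0)
  ^ (up): (row=2, col=0) -> (row=1, col=0)
  ^ (up): (row=1, col=0) -> (row=0, col=0)
  < (left): blocked, stay at (row=0, col=0)
  v (down): (row=0, col=0) -> (row=1, col=0)
Final: (row=1, col=0)

Answer: Final position: (row=1, col=0)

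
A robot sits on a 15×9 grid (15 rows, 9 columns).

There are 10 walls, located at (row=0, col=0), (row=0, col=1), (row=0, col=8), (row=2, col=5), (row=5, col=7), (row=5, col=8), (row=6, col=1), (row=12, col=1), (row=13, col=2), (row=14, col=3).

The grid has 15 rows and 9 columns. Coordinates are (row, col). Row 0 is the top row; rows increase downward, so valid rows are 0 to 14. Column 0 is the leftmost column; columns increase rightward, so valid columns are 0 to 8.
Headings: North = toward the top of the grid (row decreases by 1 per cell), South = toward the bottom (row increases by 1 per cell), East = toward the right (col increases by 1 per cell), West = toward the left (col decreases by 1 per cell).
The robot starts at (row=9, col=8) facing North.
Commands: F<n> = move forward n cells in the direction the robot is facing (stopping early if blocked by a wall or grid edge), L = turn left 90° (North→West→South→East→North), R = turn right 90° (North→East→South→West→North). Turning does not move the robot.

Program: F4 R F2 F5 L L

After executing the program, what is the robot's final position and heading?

Start: (row=9, col=8), facing North
  F4: move forward 3/4 (blocked), now at (row=6, col=8)
  R: turn right, now facing East
  F2: move forward 0/2 (blocked), now at (row=6, col=8)
  F5: move forward 0/5 (blocked), now at (row=6, col=8)
  L: turn left, now facing North
  L: turn left, now facing West
Final: (row=6, col=8), facing West

Answer: Final position: (row=6, col=8), facing West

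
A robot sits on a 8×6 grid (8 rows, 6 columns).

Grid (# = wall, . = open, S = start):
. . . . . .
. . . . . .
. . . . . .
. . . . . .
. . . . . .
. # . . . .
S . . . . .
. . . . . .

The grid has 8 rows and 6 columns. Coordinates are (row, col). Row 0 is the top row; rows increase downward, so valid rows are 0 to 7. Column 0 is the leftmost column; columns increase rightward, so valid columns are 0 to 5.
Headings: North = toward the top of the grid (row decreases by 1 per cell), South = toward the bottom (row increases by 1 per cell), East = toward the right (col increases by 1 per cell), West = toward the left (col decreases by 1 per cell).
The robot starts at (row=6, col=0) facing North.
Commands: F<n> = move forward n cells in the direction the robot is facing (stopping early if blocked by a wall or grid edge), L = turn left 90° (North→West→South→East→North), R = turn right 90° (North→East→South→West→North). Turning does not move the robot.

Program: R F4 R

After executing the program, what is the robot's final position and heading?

Start: (row=6, col=0), facing North
  R: turn right, now facing East
  F4: move forward 4, now at (row=6, col=4)
  R: turn right, now facing South
Final: (row=6, col=4), facing South

Answer: Final position: (row=6, col=4), facing South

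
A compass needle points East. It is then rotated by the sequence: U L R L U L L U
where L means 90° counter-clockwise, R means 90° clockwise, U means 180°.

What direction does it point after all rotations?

Start: East
  U (U-turn (180°)) -> West
  L (left (90° counter-clockwise)) -> South
  R (right (90° clockwise)) -> West
  L (left (90° counter-clockwise)) -> South
  U (U-turn (180°)) -> North
  L (left (90° counter-clockwise)) -> West
  L (left (90° counter-clockwise)) -> South
  U (U-turn (180°)) -> North
Final: North

Answer: Final heading: North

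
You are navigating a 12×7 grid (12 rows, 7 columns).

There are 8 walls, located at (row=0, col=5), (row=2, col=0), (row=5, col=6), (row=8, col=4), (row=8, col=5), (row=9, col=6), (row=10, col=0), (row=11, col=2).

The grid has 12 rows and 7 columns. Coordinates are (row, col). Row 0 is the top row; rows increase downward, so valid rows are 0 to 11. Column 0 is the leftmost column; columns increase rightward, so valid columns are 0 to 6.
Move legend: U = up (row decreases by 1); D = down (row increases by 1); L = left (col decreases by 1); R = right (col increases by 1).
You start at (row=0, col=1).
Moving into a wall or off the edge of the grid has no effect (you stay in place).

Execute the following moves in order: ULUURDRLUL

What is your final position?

Answer: Final position: (row=0, col=0)

Derivation:
Start: (row=0, col=1)
  U (up): blocked, stay at (row=0, col=1)
  L (left): (row=0, col=1) -> (row=0, col=0)
  U (up): blocked, stay at (row=0, col=0)
  U (up): blocked, stay at (row=0, col=0)
  R (right): (row=0, col=0) -> (row=0, col=1)
  D (down): (row=0, col=1) -> (row=1, col=1)
  R (right): (row=1, col=1) -> (row=1, col=2)
  L (left): (row=1, col=2) -> (row=1, col=1)
  U (up): (row=1, col=1) -> (row=0, col=1)
  L (left): (row=0, col=1) -> (row=0, col=0)
Final: (row=0, col=0)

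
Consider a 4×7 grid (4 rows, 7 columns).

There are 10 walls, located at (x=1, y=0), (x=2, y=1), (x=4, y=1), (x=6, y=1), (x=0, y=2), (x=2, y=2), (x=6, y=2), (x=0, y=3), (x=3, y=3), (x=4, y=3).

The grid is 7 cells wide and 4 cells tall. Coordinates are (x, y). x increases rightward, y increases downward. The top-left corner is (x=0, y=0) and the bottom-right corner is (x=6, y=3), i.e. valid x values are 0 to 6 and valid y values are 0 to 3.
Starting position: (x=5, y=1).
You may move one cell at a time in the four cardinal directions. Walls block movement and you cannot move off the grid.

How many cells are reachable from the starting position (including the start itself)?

Answer: Reachable cells: 12

Derivation:
BFS flood-fill from (x=5, y=1):
  Distance 0: (x=5, y=1)
  Distance 1: (x=5, y=0), (x=5, y=2)
  Distance 2: (x=4, y=0), (x=6, y=0), (x=4, y=2), (x=5, y=3)
  Distance 3: (x=3, y=0), (x=3, y=2), (x=6, y=3)
  Distance 4: (x=2, y=0), (x=3, y=1)
Total reachable: 12 (grid has 18 open cells total)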